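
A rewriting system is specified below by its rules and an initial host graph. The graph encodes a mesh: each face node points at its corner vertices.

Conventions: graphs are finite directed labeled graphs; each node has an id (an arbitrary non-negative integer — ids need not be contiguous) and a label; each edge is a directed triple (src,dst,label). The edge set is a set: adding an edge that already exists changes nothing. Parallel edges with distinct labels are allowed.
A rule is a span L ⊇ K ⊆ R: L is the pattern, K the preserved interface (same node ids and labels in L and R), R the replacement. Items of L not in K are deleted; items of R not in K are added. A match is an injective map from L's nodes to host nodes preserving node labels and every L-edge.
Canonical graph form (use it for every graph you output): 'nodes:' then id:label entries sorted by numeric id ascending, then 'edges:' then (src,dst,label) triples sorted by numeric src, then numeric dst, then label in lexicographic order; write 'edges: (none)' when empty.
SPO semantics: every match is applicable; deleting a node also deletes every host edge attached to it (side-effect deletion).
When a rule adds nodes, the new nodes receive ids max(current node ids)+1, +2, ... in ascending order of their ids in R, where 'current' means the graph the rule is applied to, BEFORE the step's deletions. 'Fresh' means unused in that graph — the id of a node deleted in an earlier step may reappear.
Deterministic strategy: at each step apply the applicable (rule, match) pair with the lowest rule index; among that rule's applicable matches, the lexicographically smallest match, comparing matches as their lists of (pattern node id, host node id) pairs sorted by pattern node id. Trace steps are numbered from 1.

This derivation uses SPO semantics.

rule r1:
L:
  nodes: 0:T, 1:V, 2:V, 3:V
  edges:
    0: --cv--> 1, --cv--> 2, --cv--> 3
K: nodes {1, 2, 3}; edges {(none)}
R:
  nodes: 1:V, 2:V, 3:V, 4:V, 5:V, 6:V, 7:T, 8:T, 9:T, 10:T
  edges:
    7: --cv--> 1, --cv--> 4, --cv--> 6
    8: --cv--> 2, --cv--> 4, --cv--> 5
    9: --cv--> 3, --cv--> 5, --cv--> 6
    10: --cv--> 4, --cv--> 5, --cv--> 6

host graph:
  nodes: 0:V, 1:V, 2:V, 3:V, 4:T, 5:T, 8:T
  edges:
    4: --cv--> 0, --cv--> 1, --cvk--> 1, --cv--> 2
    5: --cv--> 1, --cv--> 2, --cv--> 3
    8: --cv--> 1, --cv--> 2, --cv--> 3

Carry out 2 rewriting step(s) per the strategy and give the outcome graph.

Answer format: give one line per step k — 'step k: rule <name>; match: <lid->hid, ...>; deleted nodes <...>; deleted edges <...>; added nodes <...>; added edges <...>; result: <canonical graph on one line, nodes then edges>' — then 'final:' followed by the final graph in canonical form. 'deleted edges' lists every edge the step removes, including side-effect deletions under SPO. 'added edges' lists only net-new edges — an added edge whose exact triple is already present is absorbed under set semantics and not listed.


step 1: rule r1; match: 0->4, 1->0, 2->1, 3->2; deleted nodes 4; deleted edges (4,0,cv); (4,1,cv); (4,1,cvk); (4,2,cv); added nodes 9, 10, 11, 12, 13, 14, 15; added edges (12,0,cv); (12,9,cv); (12,11,cv); (13,1,cv); (13,9,cv); (13,10,cv); (14,2,cv); (14,10,cv); (14,11,cv); (15,9,cv); (15,10,cv); (15,11,cv); result: nodes: 0:V, 1:V, 2:V, 3:V, 5:T, 8:T, 9:V, 10:V, 11:V, 12:T, 13:T, 14:T, 15:T edges: (5,1,cv); (5,2,cv); (5,3,cv); (8,1,cv); (8,2,cv); (8,3,cv); (12,0,cv); (12,9,cv); (12,11,cv); (13,1,cv); (13,9,cv); (13,10,cv); (14,2,cv); (14,10,cv); (14,11,cv); (15,9,cv); (15,10,cv); (15,11,cv)
step 2: rule r1; match: 0->5, 1->1, 2->2, 3->3; deleted nodes 5; deleted edges (5,1,cv); (5,2,cv); (5,3,cv); added nodes 16, 17, 18, 19, 20, 21, 22; added edges (19,1,cv); (19,16,cv); (19,18,cv); (20,2,cv); (20,16,cv); (20,17,cv); (21,3,cv); (21,17,cv); (21,18,cv); (22,16,cv); (22,17,cv); (22,18,cv); result: nodes: 0:V, 1:V, 2:V, 3:V, 8:T, 9:V, 10:V, 11:V, 12:T, 13:T, 14:T, 15:T, 16:V, 17:V, 18:V, 19:T, 20:T, 21:T, 22:T edges: (8,1,cv); (8,2,cv); (8,3,cv); (12,0,cv); (12,9,cv); (12,11,cv); (13,1,cv); (13,9,cv); (13,10,cv); (14,2,cv); (14,10,cv); (14,11,cv); (15,9,cv); (15,10,cv); (15,11,cv); (19,1,cv); (19,16,cv); (19,18,cv); (20,2,cv); (20,16,cv); (20,17,cv); (21,3,cv); (21,17,cv); (21,18,cv); (22,16,cv); (22,17,cv); (22,18,cv)
final:
nodes: 0:V, 1:V, 2:V, 3:V, 8:T, 9:V, 10:V, 11:V, 12:T, 13:T, 14:T, 15:T, 16:V, 17:V, 18:V, 19:T, 20:T, 21:T, 22:T
edges: (8,1,cv); (8,2,cv); (8,3,cv); (12,0,cv); (12,9,cv); (12,11,cv); (13,1,cv); (13,9,cv); (13,10,cv); (14,2,cv); (14,10,cv); (14,11,cv); (15,9,cv); (15,10,cv); (15,11,cv); (19,1,cv); (19,16,cv); (19,18,cv); (20,2,cv); (20,16,cv); (20,17,cv); (21,3,cv); (21,17,cv); (21,18,cv); (22,16,cv); (22,17,cv); (22,18,cv)


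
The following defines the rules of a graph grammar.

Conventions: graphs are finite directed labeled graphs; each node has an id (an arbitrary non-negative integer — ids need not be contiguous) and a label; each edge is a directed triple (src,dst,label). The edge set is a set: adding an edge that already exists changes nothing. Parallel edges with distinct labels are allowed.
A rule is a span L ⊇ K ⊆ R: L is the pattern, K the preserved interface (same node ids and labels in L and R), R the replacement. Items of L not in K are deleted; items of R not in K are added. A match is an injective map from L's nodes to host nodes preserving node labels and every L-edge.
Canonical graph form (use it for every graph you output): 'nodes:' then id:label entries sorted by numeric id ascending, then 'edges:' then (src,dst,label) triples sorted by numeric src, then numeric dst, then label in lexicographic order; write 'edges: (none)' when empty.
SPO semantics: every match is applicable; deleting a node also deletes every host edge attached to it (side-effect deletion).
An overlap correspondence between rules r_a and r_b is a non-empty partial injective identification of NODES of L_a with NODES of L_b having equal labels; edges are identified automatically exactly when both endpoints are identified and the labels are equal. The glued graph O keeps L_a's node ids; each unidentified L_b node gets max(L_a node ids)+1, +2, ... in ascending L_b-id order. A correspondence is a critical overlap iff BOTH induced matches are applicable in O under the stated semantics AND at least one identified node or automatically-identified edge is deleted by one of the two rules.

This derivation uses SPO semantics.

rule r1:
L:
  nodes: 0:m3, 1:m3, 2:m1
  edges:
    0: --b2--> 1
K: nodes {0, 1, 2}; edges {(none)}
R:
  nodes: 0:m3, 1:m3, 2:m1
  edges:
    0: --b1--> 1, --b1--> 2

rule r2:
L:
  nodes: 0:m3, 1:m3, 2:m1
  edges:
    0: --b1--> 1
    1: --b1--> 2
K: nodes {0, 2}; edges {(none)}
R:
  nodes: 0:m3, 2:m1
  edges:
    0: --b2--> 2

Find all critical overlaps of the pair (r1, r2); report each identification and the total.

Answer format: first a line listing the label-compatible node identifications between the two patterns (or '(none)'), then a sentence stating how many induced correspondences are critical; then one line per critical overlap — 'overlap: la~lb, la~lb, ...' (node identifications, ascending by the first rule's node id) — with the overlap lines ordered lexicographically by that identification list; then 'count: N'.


label-compatible node identifications between L(r1) and L(r2): 0~0, 0~1, 1~0, 1~1, 2~2
8 of the induced correspondences are critical overlaps of r1 and r2.
overlap: 0~0, 1~1
overlap: 0~0, 1~1, 2~2
overlap: 0~1
overlap: 0~1, 1~0
overlap: 0~1, 1~0, 2~2
overlap: 0~1, 2~2
overlap: 1~1
overlap: 1~1, 2~2
count: 8


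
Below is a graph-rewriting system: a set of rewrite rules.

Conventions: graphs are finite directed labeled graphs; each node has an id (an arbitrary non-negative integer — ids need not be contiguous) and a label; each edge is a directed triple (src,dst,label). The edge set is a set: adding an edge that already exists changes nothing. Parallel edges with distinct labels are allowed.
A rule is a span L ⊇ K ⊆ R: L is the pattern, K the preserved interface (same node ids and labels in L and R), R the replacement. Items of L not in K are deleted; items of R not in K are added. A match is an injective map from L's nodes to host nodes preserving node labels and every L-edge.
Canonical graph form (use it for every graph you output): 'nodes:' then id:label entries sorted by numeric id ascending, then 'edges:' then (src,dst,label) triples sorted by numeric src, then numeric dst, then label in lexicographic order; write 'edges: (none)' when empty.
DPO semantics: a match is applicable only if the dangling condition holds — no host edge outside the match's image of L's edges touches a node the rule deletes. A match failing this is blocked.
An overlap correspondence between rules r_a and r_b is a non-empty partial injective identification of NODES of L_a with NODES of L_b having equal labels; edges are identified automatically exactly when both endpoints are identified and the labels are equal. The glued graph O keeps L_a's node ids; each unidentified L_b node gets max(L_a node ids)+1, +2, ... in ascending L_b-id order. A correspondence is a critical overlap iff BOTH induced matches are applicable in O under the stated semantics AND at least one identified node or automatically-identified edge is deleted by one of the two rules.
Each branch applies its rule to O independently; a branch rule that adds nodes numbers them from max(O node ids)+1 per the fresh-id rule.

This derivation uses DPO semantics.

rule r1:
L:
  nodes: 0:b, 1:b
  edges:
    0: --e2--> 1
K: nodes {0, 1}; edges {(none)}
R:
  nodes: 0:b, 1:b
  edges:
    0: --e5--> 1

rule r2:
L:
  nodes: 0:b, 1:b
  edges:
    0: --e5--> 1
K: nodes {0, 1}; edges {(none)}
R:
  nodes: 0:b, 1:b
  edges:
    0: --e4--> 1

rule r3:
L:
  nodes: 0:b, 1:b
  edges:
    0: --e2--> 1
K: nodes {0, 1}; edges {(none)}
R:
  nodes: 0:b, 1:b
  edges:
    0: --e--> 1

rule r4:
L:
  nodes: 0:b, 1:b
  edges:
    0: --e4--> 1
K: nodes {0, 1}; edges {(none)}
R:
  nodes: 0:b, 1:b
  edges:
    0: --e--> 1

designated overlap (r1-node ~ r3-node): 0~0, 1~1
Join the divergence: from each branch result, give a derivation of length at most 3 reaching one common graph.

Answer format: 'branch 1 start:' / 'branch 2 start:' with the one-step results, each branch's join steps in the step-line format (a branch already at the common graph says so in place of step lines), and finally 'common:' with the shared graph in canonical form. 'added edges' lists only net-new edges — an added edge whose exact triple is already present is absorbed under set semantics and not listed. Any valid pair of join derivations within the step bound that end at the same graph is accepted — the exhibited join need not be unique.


branch 1 start:
nodes: 0:b, 1:b
edges: (0,1,e5)
branch 2 start:
nodes: 0:b, 1:b
edges: (0,1,e)
branch 1 step 1: rule r2; match: 0->0, 1->1; deleted nodes (none); deleted edges (0,1,e5); added nodes (none); added edges (0,1,e4); result: nodes: 0:b, 1:b edges: (0,1,e4)
branch 1 step 2: rule r4; match: 0->0, 1->1; deleted nodes (none); deleted edges (0,1,e4); added nodes (none); added edges (0,1,e); result: nodes: 0:b, 1:b edges: (0,1,e)
branch 2: already at the common graph (0 steps)
common:
nodes: 0:b, 1:b
edges: (0,1,e)


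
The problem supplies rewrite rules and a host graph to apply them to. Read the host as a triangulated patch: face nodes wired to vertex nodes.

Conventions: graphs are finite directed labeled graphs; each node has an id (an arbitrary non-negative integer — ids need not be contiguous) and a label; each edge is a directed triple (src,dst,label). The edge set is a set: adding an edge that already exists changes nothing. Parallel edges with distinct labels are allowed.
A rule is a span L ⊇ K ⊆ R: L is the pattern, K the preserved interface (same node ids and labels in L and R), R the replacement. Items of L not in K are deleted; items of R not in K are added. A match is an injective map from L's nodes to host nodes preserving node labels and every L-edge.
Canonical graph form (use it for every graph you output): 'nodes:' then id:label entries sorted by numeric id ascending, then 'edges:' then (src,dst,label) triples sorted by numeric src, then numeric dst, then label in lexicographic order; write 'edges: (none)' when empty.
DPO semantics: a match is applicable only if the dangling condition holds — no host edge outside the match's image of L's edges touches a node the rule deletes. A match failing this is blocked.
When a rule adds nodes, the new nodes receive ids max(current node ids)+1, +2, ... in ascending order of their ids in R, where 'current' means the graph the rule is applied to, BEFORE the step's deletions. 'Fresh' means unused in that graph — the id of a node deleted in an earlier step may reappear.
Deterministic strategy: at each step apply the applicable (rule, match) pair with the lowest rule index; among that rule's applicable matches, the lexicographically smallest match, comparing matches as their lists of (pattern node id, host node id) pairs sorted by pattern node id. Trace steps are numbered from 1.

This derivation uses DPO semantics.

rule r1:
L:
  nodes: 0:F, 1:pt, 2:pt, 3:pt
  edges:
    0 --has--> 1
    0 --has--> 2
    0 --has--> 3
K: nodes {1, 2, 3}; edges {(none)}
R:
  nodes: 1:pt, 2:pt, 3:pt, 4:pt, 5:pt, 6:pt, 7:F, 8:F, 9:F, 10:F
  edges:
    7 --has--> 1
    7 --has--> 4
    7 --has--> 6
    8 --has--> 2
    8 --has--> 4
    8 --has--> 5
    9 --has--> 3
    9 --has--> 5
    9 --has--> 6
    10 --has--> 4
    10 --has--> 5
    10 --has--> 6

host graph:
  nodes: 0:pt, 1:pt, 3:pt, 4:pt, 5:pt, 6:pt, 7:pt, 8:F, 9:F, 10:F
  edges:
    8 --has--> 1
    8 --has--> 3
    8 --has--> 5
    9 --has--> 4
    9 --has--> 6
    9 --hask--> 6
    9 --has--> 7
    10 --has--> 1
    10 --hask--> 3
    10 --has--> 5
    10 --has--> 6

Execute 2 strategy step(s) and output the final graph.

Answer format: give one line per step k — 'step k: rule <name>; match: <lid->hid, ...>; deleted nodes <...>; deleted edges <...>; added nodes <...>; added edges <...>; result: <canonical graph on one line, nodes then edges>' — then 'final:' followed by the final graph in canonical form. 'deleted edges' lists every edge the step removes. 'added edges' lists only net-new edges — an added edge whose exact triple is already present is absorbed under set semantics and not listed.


step 1: rule r1; match: 0->8, 1->1, 2->3, 3->5; deleted nodes 8; deleted edges (8,1,has); (8,3,has); (8,5,has); added nodes 11, 12, 13, 14, 15, 16, 17; added edges (14,1,has); (14,11,has); (14,13,has); (15,3,has); (15,11,has); (15,12,has); (16,5,has); (16,12,has); (16,13,has); (17,11,has); (17,12,has); (17,13,has); result: nodes: 0:pt, 1:pt, 3:pt, 4:pt, 5:pt, 6:pt, 7:pt, 9:F, 10:F, 11:pt, 12:pt, 13:pt, 14:F, 15:F, 16:F, 17:F edges: (9,4,has); (9,6,has); (9,6,hask); (9,7,has); (10,1,has); (10,3,hask); (10,5,has); (10,6,has); (14,1,has); (14,11,has); (14,13,has); (15,3,has); (15,11,has); (15,12,has); (16,5,has); (16,12,has); (16,13,has); (17,11,has); (17,12,has); (17,13,has)
step 2: rule r1; match: 0->14, 1->1, 2->11, 3->13; deleted nodes 14; deleted edges (14,1,has); (14,11,has); (14,13,has); added nodes 18, 19, 20, 21, 22, 23, 24; added edges (21,1,has); (21,18,has); (21,20,has); (22,11,has); (22,18,has); (22,19,has); (23,13,has); (23,19,has); (23,20,has); (24,18,has); (24,19,has); (24,20,has); result: nodes: 0:pt, 1:pt, 3:pt, 4:pt, 5:pt, 6:pt, 7:pt, 9:F, 10:F, 11:pt, 12:pt, 13:pt, 15:F, 16:F, 17:F, 18:pt, 19:pt, 20:pt, 21:F, 22:F, 23:F, 24:F edges: (9,4,has); (9,6,has); (9,6,hask); (9,7,has); (10,1,has); (10,3,hask); (10,5,has); (10,6,has); (15,3,has); (15,11,has); (15,12,has); (16,5,has); (16,12,has); (16,13,has); (17,11,has); (17,12,has); (17,13,has); (21,1,has); (21,18,has); (21,20,has); (22,11,has); (22,18,has); (22,19,has); (23,13,has); (23,19,has); (23,20,has); (24,18,has); (24,19,has); (24,20,has)
final:
nodes: 0:pt, 1:pt, 3:pt, 4:pt, 5:pt, 6:pt, 7:pt, 9:F, 10:F, 11:pt, 12:pt, 13:pt, 15:F, 16:F, 17:F, 18:pt, 19:pt, 20:pt, 21:F, 22:F, 23:F, 24:F
edges: (9,4,has); (9,6,has); (9,6,hask); (9,7,has); (10,1,has); (10,3,hask); (10,5,has); (10,6,has); (15,3,has); (15,11,has); (15,12,has); (16,5,has); (16,12,has); (16,13,has); (17,11,has); (17,12,has); (17,13,has); (21,1,has); (21,18,has); (21,20,has); (22,11,has); (22,18,has); (22,19,has); (23,13,has); (23,19,has); (23,20,has); (24,18,has); (24,19,has); (24,20,has)


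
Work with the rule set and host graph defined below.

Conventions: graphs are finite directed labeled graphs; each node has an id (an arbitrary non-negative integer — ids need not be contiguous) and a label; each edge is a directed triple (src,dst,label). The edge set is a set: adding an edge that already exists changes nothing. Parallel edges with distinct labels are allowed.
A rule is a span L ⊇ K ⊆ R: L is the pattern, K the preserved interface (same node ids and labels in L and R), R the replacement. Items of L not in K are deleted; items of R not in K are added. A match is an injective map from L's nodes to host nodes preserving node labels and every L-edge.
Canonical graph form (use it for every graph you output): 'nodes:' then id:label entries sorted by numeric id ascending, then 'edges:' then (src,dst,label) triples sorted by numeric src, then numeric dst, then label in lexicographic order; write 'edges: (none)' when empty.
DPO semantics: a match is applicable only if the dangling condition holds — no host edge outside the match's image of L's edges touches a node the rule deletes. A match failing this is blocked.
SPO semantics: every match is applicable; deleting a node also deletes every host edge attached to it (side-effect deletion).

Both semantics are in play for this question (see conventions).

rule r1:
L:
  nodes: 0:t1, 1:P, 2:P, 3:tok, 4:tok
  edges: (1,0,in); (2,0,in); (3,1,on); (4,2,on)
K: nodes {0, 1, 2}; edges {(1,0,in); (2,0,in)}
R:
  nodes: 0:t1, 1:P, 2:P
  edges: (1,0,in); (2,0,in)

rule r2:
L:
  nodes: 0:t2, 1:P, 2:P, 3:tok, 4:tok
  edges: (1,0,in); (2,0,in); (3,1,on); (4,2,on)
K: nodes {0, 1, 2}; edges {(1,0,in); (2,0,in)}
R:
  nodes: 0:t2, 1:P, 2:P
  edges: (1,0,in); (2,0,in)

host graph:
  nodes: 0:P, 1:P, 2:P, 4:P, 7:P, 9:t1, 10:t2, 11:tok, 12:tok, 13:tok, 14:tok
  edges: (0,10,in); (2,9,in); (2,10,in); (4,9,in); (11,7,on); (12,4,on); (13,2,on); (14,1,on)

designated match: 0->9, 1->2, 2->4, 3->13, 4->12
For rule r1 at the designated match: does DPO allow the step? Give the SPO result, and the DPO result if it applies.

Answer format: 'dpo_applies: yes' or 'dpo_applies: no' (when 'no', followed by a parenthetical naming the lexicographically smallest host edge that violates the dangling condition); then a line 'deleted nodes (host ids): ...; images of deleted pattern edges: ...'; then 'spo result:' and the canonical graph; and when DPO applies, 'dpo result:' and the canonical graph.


dpo_applies: yes
deleted nodes (host ids): 12, 13; images of deleted pattern edges: (12,4,on); (13,2,on)
spo result:
nodes: 0:P, 1:P, 2:P, 4:P, 7:P, 9:t1, 10:t2, 11:tok, 14:tok
edges: (0,10,in); (2,9,in); (2,10,in); (4,9,in); (11,7,on); (14,1,on)
dpo result:
nodes: 0:P, 1:P, 2:P, 4:P, 7:P, 9:t1, 10:t2, 11:tok, 14:tok
edges: (0,10,in); (2,9,in); (2,10,in); (4,9,in); (11,7,on); (14,1,on)


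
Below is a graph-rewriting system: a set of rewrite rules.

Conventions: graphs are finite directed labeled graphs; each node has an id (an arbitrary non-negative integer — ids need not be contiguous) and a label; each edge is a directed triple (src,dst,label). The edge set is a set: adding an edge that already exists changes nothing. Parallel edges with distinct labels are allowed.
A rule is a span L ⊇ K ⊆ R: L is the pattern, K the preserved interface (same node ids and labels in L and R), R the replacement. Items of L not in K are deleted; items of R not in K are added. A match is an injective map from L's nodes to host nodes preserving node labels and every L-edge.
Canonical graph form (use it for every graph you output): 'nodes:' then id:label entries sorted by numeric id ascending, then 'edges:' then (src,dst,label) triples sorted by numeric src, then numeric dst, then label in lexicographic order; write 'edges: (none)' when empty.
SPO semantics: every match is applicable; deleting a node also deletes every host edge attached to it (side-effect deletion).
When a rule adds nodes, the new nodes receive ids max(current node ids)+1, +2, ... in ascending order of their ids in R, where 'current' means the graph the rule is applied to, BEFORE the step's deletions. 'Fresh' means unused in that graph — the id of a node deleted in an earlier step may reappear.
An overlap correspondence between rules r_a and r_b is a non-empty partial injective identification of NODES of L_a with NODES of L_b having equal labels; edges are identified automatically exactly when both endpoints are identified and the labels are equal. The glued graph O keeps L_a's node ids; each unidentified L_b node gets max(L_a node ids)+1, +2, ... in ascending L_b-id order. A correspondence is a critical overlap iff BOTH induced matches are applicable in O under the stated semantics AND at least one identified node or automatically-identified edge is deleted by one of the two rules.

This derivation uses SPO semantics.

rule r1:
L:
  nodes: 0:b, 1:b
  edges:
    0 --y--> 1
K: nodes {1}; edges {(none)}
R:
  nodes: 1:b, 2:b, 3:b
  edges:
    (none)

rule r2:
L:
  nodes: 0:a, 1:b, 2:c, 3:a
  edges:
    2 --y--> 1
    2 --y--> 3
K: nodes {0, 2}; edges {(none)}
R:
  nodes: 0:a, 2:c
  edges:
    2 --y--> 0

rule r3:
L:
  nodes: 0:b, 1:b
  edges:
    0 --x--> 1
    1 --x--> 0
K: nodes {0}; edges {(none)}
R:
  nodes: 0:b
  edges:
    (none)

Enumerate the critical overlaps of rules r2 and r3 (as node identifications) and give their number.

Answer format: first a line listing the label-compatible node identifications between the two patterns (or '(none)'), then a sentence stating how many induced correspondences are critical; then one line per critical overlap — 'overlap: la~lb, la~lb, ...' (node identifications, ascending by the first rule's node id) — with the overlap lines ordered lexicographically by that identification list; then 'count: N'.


label-compatible node identifications between L(r2) and L(r3): 1~0, 1~1
2 of the induced correspondences are critical overlaps of r2 and r3.
overlap: 1~0
overlap: 1~1
count: 2


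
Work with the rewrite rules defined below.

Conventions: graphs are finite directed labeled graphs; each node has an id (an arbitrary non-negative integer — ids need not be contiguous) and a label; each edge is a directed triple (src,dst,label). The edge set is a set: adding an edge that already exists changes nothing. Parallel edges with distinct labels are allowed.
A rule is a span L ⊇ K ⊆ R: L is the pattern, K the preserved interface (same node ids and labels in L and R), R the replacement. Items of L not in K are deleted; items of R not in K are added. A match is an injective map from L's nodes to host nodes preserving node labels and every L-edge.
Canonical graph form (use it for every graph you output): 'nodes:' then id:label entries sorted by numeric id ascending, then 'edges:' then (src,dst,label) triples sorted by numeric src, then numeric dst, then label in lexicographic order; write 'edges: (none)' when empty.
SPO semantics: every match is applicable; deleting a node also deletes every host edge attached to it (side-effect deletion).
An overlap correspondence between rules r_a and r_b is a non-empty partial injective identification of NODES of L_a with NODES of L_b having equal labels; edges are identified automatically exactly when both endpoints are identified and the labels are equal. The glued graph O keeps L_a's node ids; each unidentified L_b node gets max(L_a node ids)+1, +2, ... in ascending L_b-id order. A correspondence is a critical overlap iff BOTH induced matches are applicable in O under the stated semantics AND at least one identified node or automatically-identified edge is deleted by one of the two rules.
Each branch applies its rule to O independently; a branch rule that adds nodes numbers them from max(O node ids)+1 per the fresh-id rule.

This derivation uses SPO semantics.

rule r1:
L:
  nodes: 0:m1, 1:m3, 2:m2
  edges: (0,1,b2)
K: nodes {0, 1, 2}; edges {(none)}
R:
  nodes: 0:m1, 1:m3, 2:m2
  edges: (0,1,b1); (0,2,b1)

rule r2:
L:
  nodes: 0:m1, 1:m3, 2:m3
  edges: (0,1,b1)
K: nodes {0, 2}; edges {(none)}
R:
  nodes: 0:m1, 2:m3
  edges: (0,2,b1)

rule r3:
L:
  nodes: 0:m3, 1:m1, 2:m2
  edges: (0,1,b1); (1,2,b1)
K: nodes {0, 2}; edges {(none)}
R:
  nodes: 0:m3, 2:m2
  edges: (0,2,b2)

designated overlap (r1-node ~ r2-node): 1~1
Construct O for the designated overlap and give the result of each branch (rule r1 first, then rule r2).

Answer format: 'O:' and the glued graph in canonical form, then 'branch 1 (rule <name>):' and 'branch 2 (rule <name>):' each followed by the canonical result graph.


O:
nodes: 0:m1, 1:m3, 2:m2, 3:m1, 4:m3
edges: (0,1,b2); (3,1,b1)
branch 1 (rule r1):
nodes: 0:m1, 1:m3, 2:m2, 3:m1, 4:m3
edges: (0,1,b1); (0,2,b1); (3,1,b1)
branch 2 (rule r2):
nodes: 0:m1, 2:m2, 3:m1, 4:m3
edges: (3,4,b1)


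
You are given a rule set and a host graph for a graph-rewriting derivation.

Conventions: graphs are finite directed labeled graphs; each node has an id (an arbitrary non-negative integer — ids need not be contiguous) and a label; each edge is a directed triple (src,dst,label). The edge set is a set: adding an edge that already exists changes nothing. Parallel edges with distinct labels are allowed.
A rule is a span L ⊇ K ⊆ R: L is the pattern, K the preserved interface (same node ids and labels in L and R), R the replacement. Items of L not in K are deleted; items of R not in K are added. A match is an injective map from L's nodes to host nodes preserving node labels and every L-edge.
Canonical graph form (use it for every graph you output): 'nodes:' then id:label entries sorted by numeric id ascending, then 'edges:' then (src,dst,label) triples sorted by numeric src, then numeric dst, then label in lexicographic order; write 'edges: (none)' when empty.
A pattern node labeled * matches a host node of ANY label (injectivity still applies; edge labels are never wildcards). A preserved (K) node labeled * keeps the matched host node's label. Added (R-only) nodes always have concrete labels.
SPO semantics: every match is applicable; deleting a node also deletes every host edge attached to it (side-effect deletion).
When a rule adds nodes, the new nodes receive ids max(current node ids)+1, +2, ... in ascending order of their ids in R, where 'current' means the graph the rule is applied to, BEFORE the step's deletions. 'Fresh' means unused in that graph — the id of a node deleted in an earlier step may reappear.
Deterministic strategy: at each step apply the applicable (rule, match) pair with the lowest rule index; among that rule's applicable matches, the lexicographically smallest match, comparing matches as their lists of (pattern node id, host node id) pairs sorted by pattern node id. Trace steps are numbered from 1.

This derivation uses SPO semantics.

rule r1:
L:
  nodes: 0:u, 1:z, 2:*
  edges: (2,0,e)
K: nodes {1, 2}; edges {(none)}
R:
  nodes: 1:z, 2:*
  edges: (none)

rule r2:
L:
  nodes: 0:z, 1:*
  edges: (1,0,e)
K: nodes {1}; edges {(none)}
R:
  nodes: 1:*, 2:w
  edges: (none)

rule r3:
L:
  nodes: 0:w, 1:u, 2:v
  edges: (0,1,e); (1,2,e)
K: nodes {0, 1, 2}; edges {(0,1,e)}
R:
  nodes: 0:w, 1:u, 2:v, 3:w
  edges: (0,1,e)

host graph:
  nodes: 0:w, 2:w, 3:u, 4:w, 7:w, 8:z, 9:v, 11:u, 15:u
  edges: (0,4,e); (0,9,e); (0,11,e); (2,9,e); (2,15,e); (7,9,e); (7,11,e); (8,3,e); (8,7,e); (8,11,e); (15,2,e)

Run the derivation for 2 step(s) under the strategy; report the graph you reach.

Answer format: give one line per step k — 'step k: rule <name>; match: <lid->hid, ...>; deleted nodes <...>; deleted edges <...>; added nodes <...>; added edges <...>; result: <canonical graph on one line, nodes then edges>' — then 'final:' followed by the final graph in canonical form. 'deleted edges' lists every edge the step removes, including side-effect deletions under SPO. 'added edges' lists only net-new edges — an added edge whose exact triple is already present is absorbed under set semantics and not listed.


step 1: rule r1; match: 0->11, 1->8, 2->0; deleted nodes 11; deleted edges (0,11,e); (7,11,e); (8,11,e); added nodes (none); added edges (none); result: nodes: 0:w, 2:w, 3:u, 4:w, 7:w, 8:z, 9:v, 15:u edges: (0,4,e); (0,9,e); (2,9,e); (2,15,e); (7,9,e); (8,3,e); (8,7,e); (15,2,e)
step 2: rule r1; match: 0->15, 1->8, 2->2; deleted nodes 15; deleted edges (2,15,e); (15,2,e); added nodes (none); added edges (none); result: nodes: 0:w, 2:w, 3:u, 4:w, 7:w, 8:z, 9:v edges: (0,4,e); (0,9,e); (2,9,e); (7,9,e); (8,3,e); (8,7,e)
final:
nodes: 0:w, 2:w, 3:u, 4:w, 7:w, 8:z, 9:v
edges: (0,4,e); (0,9,e); (2,9,e); (7,9,e); (8,3,e); (8,7,e)


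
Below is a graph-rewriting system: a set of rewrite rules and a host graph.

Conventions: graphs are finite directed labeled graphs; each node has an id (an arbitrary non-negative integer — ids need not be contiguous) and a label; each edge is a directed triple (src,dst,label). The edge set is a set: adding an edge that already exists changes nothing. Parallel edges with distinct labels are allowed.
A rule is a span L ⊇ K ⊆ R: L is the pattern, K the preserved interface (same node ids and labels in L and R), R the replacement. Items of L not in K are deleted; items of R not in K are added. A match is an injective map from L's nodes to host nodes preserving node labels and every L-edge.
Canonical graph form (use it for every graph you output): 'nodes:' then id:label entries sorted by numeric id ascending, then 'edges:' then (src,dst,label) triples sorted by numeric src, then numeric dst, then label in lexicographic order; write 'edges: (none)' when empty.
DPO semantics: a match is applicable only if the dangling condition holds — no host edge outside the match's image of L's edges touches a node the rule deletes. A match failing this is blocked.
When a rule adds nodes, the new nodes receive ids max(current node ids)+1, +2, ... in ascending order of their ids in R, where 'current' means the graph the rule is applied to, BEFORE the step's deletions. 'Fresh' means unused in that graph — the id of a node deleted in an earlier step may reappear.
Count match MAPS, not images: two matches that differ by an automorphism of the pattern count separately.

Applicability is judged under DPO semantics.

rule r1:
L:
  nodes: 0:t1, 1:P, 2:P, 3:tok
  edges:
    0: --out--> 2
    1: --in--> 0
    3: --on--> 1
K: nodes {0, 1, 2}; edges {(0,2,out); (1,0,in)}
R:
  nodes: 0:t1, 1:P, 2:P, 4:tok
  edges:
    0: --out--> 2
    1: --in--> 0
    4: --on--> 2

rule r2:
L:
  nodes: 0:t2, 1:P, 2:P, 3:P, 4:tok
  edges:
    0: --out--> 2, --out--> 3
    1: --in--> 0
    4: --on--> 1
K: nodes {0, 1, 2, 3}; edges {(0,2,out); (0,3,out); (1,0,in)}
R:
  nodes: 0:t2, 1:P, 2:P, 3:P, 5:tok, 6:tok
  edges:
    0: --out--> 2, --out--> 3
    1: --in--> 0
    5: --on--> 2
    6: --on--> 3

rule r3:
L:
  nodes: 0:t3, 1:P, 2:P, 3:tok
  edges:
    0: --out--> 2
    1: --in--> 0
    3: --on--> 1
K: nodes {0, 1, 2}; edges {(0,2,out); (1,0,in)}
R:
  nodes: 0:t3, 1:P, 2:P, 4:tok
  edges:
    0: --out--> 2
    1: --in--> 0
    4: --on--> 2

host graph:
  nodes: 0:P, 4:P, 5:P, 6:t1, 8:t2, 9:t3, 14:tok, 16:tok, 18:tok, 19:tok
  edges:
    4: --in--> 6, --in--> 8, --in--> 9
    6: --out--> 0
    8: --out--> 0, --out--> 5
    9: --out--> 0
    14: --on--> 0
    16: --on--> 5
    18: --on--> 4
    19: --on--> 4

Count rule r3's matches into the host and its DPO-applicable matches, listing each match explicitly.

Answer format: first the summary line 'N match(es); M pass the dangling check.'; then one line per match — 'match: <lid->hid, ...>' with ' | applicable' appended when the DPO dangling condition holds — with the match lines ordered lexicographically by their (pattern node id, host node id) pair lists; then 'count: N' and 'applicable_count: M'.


2 match(es); 2 pass the dangling check.
match: 0->9, 1->4, 2->0, 3->18 | applicable
match: 0->9, 1->4, 2->0, 3->19 | applicable
count: 2
applicable_count: 2


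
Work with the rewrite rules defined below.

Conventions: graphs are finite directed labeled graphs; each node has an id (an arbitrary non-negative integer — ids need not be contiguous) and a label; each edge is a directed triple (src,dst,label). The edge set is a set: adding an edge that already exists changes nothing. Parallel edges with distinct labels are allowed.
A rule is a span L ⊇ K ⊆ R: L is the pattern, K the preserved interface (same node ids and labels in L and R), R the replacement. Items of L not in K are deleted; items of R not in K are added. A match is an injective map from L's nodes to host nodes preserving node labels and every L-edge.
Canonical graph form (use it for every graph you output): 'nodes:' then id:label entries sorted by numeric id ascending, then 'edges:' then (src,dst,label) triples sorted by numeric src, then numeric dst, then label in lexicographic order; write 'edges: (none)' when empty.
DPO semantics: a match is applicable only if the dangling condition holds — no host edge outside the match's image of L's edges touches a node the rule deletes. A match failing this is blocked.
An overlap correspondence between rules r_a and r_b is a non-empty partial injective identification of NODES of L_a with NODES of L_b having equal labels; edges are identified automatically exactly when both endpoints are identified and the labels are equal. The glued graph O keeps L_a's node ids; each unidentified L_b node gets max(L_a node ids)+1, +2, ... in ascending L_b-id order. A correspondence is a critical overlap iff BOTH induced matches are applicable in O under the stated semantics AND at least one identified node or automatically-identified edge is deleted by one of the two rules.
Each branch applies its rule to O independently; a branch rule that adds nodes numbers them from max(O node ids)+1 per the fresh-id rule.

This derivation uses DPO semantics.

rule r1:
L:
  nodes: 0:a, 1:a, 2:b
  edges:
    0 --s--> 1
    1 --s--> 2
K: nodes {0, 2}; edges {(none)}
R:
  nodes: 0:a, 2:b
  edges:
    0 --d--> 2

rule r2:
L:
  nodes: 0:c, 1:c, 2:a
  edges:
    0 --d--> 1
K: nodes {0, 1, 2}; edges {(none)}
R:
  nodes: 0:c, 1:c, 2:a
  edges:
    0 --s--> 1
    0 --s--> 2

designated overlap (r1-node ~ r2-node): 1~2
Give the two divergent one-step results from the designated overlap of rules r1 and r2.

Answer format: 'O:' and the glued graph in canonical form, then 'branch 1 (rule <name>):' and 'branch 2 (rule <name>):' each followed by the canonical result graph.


O:
nodes: 0:a, 1:a, 2:b, 3:c, 4:c
edges: (0,1,s); (1,2,s); (3,4,d)
branch 1 (rule r1):
nodes: 0:a, 2:b, 3:c, 4:c
edges: (0,2,d); (3,4,d)
branch 2 (rule r2):
nodes: 0:a, 1:a, 2:b, 3:c, 4:c
edges: (0,1,s); (1,2,s); (3,1,s); (3,4,s)


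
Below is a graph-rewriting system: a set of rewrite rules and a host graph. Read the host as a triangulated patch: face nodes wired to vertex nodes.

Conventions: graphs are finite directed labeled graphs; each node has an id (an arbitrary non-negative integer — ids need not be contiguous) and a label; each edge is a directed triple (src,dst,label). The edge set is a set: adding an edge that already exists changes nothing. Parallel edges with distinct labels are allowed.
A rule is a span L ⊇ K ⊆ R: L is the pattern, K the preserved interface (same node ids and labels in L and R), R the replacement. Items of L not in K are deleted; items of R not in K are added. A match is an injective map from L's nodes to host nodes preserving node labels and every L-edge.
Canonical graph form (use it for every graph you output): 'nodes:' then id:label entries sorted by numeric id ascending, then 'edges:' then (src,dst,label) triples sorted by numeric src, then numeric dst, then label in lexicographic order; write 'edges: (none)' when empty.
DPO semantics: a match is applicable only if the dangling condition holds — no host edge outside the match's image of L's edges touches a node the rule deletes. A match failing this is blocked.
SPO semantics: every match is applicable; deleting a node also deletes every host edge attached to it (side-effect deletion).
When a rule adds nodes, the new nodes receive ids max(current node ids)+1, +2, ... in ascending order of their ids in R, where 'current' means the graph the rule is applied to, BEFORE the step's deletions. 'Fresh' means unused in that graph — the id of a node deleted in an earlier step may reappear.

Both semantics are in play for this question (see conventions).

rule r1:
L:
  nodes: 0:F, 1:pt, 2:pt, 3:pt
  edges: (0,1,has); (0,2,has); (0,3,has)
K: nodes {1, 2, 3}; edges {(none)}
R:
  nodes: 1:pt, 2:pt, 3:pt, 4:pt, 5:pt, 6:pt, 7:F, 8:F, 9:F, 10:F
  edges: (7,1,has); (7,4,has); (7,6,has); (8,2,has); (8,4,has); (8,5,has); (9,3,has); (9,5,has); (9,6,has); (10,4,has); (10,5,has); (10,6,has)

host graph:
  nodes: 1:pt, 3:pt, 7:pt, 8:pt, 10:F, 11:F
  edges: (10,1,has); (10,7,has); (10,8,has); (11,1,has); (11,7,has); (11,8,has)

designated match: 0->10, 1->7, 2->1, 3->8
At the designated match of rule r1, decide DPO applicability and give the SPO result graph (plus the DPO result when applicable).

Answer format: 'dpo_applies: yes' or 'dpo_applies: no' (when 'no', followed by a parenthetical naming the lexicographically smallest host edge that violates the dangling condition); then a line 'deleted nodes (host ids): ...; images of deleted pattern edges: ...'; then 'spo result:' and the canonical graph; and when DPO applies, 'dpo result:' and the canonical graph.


dpo_applies: yes
deleted nodes (host ids): 10; images of deleted pattern edges: (10,1,has); (10,7,has); (10,8,has)
spo result:
nodes: 1:pt, 3:pt, 7:pt, 8:pt, 11:F, 12:pt, 13:pt, 14:pt, 15:F, 16:F, 17:F, 18:F
edges: (11,1,has); (11,7,has); (11,8,has); (15,7,has); (15,12,has); (15,14,has); (16,1,has); (16,12,has); (16,13,has); (17,8,has); (17,13,has); (17,14,has); (18,12,has); (18,13,has); (18,14,has)
dpo result:
nodes: 1:pt, 3:pt, 7:pt, 8:pt, 11:F, 12:pt, 13:pt, 14:pt, 15:F, 16:F, 17:F, 18:F
edges: (11,1,has); (11,7,has); (11,8,has); (15,7,has); (15,12,has); (15,14,has); (16,1,has); (16,12,has); (16,13,has); (17,8,has); (17,13,has); (17,14,has); (18,12,has); (18,13,has); (18,14,has)


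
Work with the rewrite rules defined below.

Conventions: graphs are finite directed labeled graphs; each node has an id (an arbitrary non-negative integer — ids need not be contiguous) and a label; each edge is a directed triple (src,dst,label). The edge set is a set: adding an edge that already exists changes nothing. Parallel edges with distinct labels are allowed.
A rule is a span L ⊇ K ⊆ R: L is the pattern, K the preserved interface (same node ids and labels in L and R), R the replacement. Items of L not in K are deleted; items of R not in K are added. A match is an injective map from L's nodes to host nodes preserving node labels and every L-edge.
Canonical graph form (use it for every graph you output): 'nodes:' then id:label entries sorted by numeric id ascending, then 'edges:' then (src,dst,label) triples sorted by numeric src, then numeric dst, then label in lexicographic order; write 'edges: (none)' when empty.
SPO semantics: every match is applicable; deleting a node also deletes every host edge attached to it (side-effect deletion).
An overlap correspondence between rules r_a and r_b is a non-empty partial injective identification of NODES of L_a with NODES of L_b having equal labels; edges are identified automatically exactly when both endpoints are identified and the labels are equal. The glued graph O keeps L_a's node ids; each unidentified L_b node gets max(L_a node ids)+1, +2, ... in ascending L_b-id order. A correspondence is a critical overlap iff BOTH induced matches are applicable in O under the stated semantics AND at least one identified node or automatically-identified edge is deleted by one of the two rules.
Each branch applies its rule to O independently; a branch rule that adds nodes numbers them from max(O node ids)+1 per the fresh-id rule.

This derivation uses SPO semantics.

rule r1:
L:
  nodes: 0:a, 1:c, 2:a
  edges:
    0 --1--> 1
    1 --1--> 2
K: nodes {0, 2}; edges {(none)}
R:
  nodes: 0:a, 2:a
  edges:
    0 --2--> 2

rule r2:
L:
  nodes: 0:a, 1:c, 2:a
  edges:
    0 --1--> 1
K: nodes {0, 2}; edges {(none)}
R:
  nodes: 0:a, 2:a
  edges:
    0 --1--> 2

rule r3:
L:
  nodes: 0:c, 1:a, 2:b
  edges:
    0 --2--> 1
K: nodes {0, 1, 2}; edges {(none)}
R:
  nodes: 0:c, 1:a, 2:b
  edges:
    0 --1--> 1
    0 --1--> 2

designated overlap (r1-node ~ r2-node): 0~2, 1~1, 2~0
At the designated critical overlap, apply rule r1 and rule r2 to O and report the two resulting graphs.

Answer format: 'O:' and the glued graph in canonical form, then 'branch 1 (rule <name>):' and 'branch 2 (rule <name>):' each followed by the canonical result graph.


O:
nodes: 0:a, 1:c, 2:a
edges: (0,1,1); (1,2,1); (2,1,1)
branch 1 (rule r1):
nodes: 0:a, 2:a
edges: (0,2,2)
branch 2 (rule r2):
nodes: 0:a, 2:a
edges: (2,0,1)
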